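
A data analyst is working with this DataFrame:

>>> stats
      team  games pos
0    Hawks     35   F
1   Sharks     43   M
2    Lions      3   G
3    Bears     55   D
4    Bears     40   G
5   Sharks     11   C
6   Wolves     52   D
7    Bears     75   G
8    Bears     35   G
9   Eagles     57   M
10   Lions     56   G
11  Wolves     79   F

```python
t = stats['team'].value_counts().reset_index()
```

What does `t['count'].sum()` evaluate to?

value_counts of team:
team
Bears     4
Sharks    2
Lions     2
Wolves    2
Hawks     1
Eagles    1
Name: count, dtype: int64
reset_index():
     team  count
0   Bears      4
1  Sharks      2
2   Lions      2
3  Wolves      2
4   Hawks      1
5  Eagles      1

12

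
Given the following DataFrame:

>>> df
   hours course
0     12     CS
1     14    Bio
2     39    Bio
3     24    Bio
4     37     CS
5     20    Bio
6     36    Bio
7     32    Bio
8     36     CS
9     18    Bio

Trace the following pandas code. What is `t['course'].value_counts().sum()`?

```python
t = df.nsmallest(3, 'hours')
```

take 3 rows with smallest hours:
   hours course
0     12     CS
1     14    Bio
9     18    Bio
value_counts of course:
course
Bio    2
CS     1
Name: count, dtype: int64
So sum() = 3.

3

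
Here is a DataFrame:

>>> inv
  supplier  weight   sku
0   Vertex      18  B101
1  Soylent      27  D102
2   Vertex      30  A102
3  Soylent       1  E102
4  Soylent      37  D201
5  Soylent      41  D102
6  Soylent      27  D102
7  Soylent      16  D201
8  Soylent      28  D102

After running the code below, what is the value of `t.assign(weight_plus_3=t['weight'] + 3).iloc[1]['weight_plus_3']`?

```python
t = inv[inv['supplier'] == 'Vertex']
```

filter rows where supplier == 'Vertex':
  supplier  weight   sku
0   Vertex      18  B101
2   Vertex      30  A102
add column weight_plus_3 = t['weight'] + 3:
  supplier  weight   sku  weight_plus_3
0   Vertex      18  B101             21
2   Vertex      30  A102             33

33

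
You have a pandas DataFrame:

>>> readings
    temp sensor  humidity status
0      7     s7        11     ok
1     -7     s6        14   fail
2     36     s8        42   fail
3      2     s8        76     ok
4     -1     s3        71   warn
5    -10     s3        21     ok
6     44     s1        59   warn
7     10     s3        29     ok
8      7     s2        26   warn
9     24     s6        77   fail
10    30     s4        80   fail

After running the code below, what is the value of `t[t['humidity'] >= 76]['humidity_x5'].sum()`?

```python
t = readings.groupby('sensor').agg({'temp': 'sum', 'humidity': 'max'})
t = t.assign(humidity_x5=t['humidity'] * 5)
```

1165

group by sensor: sum(temp), max(humidity):
        temp  humidity
sensor                
s1        44        59
s2         7        26
s3        -1        71
s4        30        80
s6        17        77
s7         7        11
s8        38        76
add column humidity_x5 = t['humidity'] * 5:
        temp  humidity  humidity_x5
sensor                             
s1        44        59          295
s2         7        26          130
s3        -1        71          355
s4        30        80          400
s6        17        77          385
s7         7        11           55
s8        38        76          380
filter rows where humidity >= 76:
        temp  humidity  humidity_x5
sensor                             
s4        30        80          400
s6        17        77          385
s8        38        76          380
Finally, sum of column 'humidity_x5' = 1165.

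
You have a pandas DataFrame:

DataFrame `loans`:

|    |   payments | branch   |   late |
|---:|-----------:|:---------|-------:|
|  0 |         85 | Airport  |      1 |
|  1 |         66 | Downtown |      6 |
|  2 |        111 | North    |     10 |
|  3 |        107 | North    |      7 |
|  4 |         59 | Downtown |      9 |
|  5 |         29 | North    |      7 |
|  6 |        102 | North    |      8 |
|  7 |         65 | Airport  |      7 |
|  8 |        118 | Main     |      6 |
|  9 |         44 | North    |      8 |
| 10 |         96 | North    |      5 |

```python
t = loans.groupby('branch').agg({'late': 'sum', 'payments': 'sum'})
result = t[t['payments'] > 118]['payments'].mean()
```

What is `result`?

group by branch: sum(late), sum(payments):
          late  payments
branch                  
Airport      8       150
Downtown    15       125
Main         6       118
North       45       489
filter rows where payments > 118:
          late  payments
branch                  
Airport      8       150
Downtown    15       125
North       45       489
mean of column 'payments' → 254.666666667

254.666666667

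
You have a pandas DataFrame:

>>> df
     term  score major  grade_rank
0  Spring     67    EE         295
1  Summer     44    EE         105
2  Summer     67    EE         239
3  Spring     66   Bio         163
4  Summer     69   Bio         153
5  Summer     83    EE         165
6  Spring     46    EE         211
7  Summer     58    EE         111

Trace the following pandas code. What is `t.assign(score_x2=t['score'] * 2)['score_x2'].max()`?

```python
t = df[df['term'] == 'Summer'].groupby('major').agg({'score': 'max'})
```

166

filter rows where term == 'Summer':
     term  score major  grade_rank
1  Summer     44    EE         105
2  Summer     67    EE         239
4  Summer     69   Bio         153
5  Summer     83    EE         165
7  Summer     58    EE         111
group by major, max of score:
       score
major       
Bio       69
EE        83
add column score_x2 = t['score'] * 2:
       score  score_x2
major                 
Bio       69       138
EE        83       166
Finally, max of column 'score_x2' = 166.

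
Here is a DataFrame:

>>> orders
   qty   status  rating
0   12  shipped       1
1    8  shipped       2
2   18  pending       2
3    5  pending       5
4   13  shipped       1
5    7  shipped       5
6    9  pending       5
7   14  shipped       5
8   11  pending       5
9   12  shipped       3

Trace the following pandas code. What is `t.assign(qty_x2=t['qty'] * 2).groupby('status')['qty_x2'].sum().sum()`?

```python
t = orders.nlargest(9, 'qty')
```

take 9 rows with largest qty:
   qty   status  rating
2   18  pending       2
7   14  shipped       5
4   13  shipped       1
0   12  shipped       1
9   12  shipped       3
8   11  pending       5
6    9  pending       5
1    8  shipped       2
5    7  shipped       5
add column qty_x2 = t['qty'] * 2:
   qty   status  rating  qty_x2
2   18  pending       2      36
7   14  shipped       5      28
4   13  shipped       1      26
0   12  shipped       1      24
9   12  shipped       3      24
8   11  pending       5      22
6    9  pending       5      18
1    8  shipped       2      16
5    7  shipped       5      14
group by status, sum of qty_x2:
status
pending     76
shipped    132
Name: qty_x2, dtype: int64
Finally, sum of the resulting series = 208.

208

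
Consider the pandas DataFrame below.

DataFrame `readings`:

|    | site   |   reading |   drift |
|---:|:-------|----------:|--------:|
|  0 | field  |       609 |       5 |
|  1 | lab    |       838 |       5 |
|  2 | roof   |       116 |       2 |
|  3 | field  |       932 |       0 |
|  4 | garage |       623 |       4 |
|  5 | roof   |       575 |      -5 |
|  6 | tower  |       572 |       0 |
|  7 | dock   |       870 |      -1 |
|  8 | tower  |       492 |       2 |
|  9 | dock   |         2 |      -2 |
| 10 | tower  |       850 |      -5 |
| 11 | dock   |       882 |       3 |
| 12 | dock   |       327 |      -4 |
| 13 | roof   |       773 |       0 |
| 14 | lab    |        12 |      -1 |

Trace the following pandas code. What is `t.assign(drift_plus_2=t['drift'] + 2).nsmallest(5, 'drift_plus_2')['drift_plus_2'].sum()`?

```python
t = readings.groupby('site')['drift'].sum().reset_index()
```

8

group by site, sum of drift:
site
dock     -4
field     5
garage    4
lab       4
roof     -3
tower    -3
Name: drift, dtype: int64
reset_index():
     site  drift
0    dock     -4
1   field      5
2  garage      4
3     lab      4
4    roof     -3
5   tower     -3
add column drift_plus_2 = t['drift'] + 2:
     site  drift  drift_plus_2
0    dock     -4            -2
1   field      5             7
2  garage      4             6
3     lab      4             6
4    roof     -3            -1
5   tower     -3            -1
take 5 rows with smallest drift_plus_2:
     site  drift  drift_plus_2
0    dock     -4            -2
4    roof     -3            -1
5   tower     -3            -1
2  garage      4             6
3     lab      4             6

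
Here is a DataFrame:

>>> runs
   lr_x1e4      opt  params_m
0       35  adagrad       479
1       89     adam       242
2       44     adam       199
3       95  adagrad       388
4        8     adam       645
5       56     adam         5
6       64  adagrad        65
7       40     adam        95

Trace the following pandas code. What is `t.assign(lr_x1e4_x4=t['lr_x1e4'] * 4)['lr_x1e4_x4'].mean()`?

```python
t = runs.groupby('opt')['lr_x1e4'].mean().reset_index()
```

group by opt, mean of lr_x1e4:
opt
adagrad    64.666667
adam       47.400000
Name: lr_x1e4, dtype: float64
reset_index():
       opt    lr_x1e4
0  adagrad  64.666667
1     adam  47.400000
add column lr_x1e4_x4 = t['lr_x1e4'] * 4:
       opt    lr_x1e4  lr_x1e4_x4
0  adagrad  64.666667  258.666667
1     adam  47.400000  189.600000
The mean of column 'lr_x1e4_x4' is 224.133333333.

224.133333333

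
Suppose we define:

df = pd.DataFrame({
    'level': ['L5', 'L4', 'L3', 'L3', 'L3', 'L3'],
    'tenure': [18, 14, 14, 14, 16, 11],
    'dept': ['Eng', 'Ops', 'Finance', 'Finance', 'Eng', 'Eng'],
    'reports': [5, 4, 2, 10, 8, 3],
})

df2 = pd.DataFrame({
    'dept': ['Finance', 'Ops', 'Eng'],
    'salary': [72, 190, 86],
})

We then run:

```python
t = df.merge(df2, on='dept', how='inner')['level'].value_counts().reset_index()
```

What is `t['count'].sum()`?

merge on 'dept' (how='inner') → 6 rows:
  level  tenure     dept  reports  salary
0    L5      18      Eng        5      86
1    L4      14      Ops        4     190
2    L3      14  Finance        2      72
3    L3      14  Finance       10      72
4    L3      16      Eng        8      86
5    L3      11      Eng        3      86
value_counts of level:
level
L3    4
L5    1
L4    1
Name: count, dtype: int64
reset_index():
  level  count
0    L3      4
1    L5      1
2    L4      1
So sum() = 6.

6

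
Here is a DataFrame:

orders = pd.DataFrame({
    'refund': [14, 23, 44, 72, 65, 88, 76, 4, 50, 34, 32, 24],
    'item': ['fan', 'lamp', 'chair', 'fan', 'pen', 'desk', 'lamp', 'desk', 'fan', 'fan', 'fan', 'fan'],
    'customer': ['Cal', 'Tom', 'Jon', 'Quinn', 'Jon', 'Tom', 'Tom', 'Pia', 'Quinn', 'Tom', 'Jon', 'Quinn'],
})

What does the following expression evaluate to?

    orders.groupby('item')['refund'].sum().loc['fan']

group by item, sum of refund:
item
chair     44
desk      92
fan      226
lamp      99
pen       65
Name: refund, dtype: int64

226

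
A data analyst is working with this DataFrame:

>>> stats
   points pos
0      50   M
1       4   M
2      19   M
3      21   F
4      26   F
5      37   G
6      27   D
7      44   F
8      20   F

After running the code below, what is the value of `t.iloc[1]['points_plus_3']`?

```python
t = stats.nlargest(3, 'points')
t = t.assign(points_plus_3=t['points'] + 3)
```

47

take 3 rows with largest points:
   points pos
0      50   M
7      44   F
5      37   G
add column points_plus_3 = t['points'] + 3:
   points pos  points_plus_3
0      50   M             53
7      44   F             47
5      37   G             40
Finally, value at position 1, column 'points_plus_3' = 47.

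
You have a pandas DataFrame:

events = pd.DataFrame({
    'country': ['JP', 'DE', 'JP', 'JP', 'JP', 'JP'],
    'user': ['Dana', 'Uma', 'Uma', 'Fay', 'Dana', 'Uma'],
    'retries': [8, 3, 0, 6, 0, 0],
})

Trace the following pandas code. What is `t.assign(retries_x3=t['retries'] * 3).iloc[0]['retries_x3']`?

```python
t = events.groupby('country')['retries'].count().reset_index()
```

3

group by country, count of retries:
country
DE    1
JP    5
Name: retries, dtype: int64
reset_index():
  country  retries
0      DE        1
1      JP        5
add column retries_x3 = t['retries'] * 3:
  country  retries  retries_x3
0      DE        1           3
1      JP        5          15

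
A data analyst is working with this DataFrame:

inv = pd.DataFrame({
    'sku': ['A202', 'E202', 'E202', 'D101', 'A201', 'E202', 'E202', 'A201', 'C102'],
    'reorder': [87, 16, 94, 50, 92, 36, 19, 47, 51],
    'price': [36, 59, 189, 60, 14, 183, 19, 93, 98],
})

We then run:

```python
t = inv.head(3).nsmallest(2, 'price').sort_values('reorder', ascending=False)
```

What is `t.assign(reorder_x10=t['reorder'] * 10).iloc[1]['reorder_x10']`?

160

take first 3 rows:
    sku  reorder  price
0  A202       87     36
1  E202       16     59
2  E202       94    189
take 2 rows with smallest price:
    sku  reorder  price
0  A202       87     36
1  E202       16     59
sort by reorder descending:
    sku  reorder  price
0  A202       87     36
1  E202       16     59
add column reorder_x10 = t['reorder'] * 10:
    sku  reorder  price  reorder_x10
0  A202       87     36          870
1  E202       16     59          160
Reading off the value at position 1, column 'reorder_x10', we get 160.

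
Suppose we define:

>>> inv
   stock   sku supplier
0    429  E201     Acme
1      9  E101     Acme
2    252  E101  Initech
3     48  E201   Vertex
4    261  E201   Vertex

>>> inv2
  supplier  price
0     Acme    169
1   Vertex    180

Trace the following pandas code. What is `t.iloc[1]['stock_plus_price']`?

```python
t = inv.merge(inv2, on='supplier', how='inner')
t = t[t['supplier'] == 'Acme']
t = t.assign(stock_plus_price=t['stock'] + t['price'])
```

merge on 'supplier' (how='inner') → 4 rows:
   stock   sku supplier  price
0    429  E201     Acme    169
1      9  E101     Acme    169
2     48  E201   Vertex    180
3    261  E201   Vertex    180
filter rows where supplier == 'Acme':
   stock   sku supplier  price
0    429  E201     Acme    169
1      9  E101     Acme    169
add column stock_plus_price = t['stock'] + t['price']:
   stock   sku supplier  price  stock_plus_price
0    429  E201     Acme    169               598
1      9  E101     Acme    169               178
Finally, value at position 1, column 'stock_plus_price' = 178.

178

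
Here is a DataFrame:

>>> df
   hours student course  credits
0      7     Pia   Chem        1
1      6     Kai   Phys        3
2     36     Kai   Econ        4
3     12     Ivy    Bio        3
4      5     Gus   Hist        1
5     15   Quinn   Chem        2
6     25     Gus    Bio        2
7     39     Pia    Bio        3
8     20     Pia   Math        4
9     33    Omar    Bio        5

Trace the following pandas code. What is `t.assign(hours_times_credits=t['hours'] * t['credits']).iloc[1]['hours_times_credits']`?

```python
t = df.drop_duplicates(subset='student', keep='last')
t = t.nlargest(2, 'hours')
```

165

drop duplicate student (keep=last):
   hours student course  credits
2     36     Kai   Econ        4
3     12     Ivy    Bio        3
5     15   Quinn   Chem        2
6     25     Gus    Bio        2
8     20     Pia   Math        4
9     33    Omar    Bio        5
take 2 rows with largest hours:
   hours student course  credits
2     36     Kai   Econ        4
9     33    Omar    Bio        5
add column hours_times_credits = t['hours'] * t['credits']:
   hours student course  credits  hours_times_credits
2     36     Kai   Econ        4                  144
9     33    Omar    Bio        5                  165
So iloc[1]['hours_times_credits'] = 165.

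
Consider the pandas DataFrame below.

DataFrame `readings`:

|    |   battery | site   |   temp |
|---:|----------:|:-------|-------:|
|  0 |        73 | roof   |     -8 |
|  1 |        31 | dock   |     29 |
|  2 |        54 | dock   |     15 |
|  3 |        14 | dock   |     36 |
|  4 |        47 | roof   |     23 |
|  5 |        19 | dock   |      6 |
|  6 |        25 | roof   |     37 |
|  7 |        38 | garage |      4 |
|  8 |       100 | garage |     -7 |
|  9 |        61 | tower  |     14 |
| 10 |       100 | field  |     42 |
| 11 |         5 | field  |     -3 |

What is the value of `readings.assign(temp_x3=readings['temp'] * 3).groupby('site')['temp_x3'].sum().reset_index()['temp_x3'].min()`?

add column temp_x3 = readings['temp'] * 3:
    battery    site  temp  temp_x3
0        73    roof    -8      -24
1        31    dock    29       87
2        54    dock    15       45
3        14    dock    36      108
4        47    roof    23       69
5        19    dock     6       18
6        25    roof    37      111
7        38  garage     4       12
8       100  garage    -7      -21
9        61   tower    14       42
10      100   field    42      126
11        5   field    -3       -9
group by site, sum of temp_x3:
site
dock      258
field     117
garage     -9
roof      156
tower      42
Name: temp_x3, dtype: int64
reset_index():
     site  temp_x3
0    dock      258
1   field      117
2  garage       -9
3    roof      156
4   tower       42

-9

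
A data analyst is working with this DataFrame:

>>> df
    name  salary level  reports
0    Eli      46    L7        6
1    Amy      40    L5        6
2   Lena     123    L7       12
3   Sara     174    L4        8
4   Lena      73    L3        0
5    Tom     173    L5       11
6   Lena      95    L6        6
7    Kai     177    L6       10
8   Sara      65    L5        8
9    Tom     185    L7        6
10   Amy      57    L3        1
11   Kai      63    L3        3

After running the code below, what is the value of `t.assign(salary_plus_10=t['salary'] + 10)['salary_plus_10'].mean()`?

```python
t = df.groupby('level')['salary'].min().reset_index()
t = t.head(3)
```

100.333333333

group by level, min of salary:
level
L3     57
L4    174
L5     40
L6     95
L7     46
Name: salary, dtype: int64
reset_index():
  level  salary
0    L3      57
1    L4     174
2    L5      40
3    L6      95
4    L7      46
take first 3 rows:
  level  salary
0    L3      57
1    L4     174
2    L5      40
add column salary_plus_10 = t['salary'] + 10:
  level  salary  salary_plus_10
0    L3      57              67
1    L4     174             184
2    L5      40              50
Hence 100.333333333.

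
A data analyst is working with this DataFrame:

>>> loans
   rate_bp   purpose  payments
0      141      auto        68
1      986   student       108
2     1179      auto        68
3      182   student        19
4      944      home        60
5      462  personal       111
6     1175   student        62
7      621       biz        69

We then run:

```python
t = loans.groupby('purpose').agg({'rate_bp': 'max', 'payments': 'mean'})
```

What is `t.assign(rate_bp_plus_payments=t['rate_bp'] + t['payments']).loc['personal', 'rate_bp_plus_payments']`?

group by purpose: max(rate_bp), mean(payments):
          rate_bp  payments
purpose                    
auto         1179      68.0
biz           621      69.0
home          944      60.0
personal      462     111.0
student      1175      63.0
add column rate_bp_plus_payments = t['rate_bp'] + t['payments']:
          rate_bp  payments  rate_bp_plus_payments
purpose                                           
auto         1179      68.0                 1247.0
biz           621      69.0                  690.0
home          944      60.0                 1004.0
personal      462     111.0                  573.0
student      1175      63.0                 1238.0
So loc['personal', 'rate_bp_plus_payments'] = 573.0.

573.0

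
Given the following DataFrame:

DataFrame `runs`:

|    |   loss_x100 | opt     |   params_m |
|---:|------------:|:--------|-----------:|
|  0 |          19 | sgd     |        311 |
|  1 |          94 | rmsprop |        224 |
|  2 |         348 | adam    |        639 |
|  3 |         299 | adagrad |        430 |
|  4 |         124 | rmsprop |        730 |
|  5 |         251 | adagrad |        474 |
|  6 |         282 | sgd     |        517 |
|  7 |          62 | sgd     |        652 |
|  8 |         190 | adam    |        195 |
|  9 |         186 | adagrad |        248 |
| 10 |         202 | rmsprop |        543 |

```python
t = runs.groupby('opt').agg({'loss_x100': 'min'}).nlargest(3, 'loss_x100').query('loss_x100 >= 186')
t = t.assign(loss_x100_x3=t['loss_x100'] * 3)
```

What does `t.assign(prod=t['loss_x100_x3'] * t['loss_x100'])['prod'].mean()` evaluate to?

106044.0

group by opt, min of loss_x100:
         loss_x100
opt               
adagrad        186
adam           190
rmsprop         94
sgd             19
take 3 rows with largest loss_x100:
         loss_x100
opt               
adam           190
adagrad        186
rmsprop         94
filter rows where loss_x100 >= 186:
         loss_x100
opt               
adam           190
adagrad        186
add column loss_x100_x3 = t['loss_x100'] * 3:
         loss_x100  loss_x100_x3
opt                             
adam           190           570
adagrad        186           558
add column prod = t['loss_x100_x3'] * t['loss_x100']:
         loss_x100  loss_x100_x3    prod
opt                                     
adam           190           570  108300
adagrad        186           558  103788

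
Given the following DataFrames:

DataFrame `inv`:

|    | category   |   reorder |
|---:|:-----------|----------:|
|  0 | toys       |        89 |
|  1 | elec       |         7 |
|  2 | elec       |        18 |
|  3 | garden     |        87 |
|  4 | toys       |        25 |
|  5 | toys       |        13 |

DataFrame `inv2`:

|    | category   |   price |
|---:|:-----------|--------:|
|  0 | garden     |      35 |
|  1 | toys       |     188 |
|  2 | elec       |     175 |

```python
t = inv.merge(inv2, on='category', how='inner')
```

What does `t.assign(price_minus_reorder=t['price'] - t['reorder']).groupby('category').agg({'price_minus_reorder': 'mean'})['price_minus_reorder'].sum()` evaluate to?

merge on 'category' (how='inner') → 6 rows:
  category  reorder  price
0     toys       89    188
1     elec        7    175
2     elec       18    175
3   garden       87     35
4     toys       25    188
5     toys       13    188
add column price_minus_reorder = t['price'] - t['reorder']:
  category  reorder  price  price_minus_reorder
0     toys       89    188                   99
1     elec        7    175                  168
2     elec       18    175                  157
3   garden       87     35                  -52
4     toys       25    188                  163
5     toys       13    188                  175
group by category, mean of price_minus_reorder:
          price_minus_reorder
category                     
elec               162.500000
garden             -52.000000
toys               145.666667
sum of column 'price_minus_reorder' → 256.166666667

256.166666667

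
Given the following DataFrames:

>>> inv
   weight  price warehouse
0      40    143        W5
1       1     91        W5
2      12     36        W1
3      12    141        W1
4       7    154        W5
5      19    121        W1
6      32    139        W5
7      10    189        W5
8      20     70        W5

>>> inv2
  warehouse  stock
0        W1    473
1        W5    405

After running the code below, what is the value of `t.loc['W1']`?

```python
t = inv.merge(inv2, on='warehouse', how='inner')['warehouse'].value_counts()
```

merge on 'warehouse' (how='inner') → 9 rows:
   weight  price warehouse  stock
0      40    143        W5    405
1       1     91        W5    405
2      12     36        W1    473
3      12    141        W1    473
4       7    154        W5    405
5      19    121        W1    473
6      32    139        W5    405
7      10    189        W5    405
8      20     70        W5    405
value_counts of warehouse:
warehouse
W5    6
W1    3
Name: count, dtype: int64
Taking the value at index 'W1' gives 3.

3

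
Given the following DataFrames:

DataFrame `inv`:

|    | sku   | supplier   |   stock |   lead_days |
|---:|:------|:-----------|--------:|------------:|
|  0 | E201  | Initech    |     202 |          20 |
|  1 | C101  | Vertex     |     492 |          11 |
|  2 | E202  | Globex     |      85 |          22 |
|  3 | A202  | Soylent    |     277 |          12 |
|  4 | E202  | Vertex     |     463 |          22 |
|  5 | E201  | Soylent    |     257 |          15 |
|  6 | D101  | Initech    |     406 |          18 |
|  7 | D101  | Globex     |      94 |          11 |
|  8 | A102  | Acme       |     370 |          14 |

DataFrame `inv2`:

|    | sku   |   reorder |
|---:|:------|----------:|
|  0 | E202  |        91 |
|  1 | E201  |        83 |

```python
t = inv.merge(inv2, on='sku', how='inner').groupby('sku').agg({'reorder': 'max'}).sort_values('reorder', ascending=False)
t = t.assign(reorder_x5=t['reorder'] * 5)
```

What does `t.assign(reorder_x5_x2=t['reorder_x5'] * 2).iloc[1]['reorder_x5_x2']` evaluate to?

830

merge on 'sku' (how='inner') → 4 rows:
    sku supplier  stock  lead_days  reorder
0  E201  Initech    202         20       83
1  E202   Globex     85         22       91
2  E202   Vertex    463         22       91
3  E201  Soylent    257         15       83
group by sku, max of reorder:
      reorder
sku          
E201       83
E202       91
sort by reorder descending:
      reorder
sku          
E202       91
E201       83
add column reorder_x5 = t['reorder'] * 5:
      reorder  reorder_x5
sku                      
E202       91         455
E201       83         415
add column reorder_x5_x2 = t['reorder_x5'] * 2:
      reorder  reorder_x5  reorder_x5_x2
sku                                     
E202       91         455            910
E201       83         415            830
So iloc[1]['reorder_x5_x2'] = 830.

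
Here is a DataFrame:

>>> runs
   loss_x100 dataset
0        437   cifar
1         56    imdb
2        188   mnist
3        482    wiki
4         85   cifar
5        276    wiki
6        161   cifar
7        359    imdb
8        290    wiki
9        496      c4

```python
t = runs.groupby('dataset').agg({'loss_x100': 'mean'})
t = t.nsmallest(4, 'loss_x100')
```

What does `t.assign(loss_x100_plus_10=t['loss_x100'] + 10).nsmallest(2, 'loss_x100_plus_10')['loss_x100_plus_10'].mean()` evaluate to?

group by dataset, mean of loss_x100:
          loss_x100
dataset            
c4       496.000000
cifar    227.666667
imdb     207.500000
mnist    188.000000
wiki     349.333333
take 4 rows with smallest loss_x100:
          loss_x100
dataset            
mnist    188.000000
imdb     207.500000
cifar    227.666667
wiki     349.333333
add column loss_x100_plus_10 = t['loss_x100'] + 10:
          loss_x100  loss_x100_plus_10
dataset                               
mnist    188.000000         198.000000
imdb     207.500000         217.500000
cifar    227.666667         237.666667
wiki     349.333333         359.333333
take 2 rows with smallest loss_x100_plus_10:
         loss_x100  loss_x100_plus_10
dataset                              
mnist        188.0              198.0
imdb         207.5              217.5
Finally, mean of column 'loss_x100_plus_10' = 207.75.

207.75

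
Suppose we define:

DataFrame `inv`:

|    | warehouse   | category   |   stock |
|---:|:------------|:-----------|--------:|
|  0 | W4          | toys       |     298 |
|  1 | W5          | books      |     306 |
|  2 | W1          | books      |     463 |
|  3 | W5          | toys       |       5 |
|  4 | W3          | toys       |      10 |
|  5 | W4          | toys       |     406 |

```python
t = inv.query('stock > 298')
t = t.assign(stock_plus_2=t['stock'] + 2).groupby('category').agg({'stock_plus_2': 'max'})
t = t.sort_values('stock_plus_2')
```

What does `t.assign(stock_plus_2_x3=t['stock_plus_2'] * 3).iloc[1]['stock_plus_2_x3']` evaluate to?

1395

filter rows where stock > 298:
  warehouse category  stock
1        W5    books    306
2        W1    books    463
5        W4     toys    406
add column stock_plus_2 = t['stock'] + 2:
  warehouse category  stock  stock_plus_2
1        W5    books    306           308
2        W1    books    463           465
5        W4     toys    406           408
group by category, max of stock_plus_2:
          stock_plus_2
category              
books              465
toys               408
sort by stock_plus_2:
          stock_plus_2
category              
toys               408
books              465
add column stock_plus_2_x3 = t['stock_plus_2'] * 3:
          stock_plus_2  stock_plus_2_x3
category                               
toys               408             1224
books              465             1395
Then the value at position 1, column 'stock_plus_2_x3': 1395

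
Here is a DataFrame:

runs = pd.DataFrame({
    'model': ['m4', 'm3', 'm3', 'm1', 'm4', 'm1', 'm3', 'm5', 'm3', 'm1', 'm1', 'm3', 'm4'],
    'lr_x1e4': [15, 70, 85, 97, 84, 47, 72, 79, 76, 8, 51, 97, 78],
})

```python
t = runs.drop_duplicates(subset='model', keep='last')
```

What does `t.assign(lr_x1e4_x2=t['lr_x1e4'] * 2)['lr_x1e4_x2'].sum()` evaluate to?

drop duplicate model (keep=last):
   model  lr_x1e4
7     m5       79
10    m1       51
11    m3       97
12    m4       78
add column lr_x1e4_x2 = t['lr_x1e4'] * 2:
   model  lr_x1e4  lr_x1e4_x2
7     m5       79         158
10    m1       51         102
11    m3       97         194
12    m4       78         156
sum of column 'lr_x1e4_x2' → 610

610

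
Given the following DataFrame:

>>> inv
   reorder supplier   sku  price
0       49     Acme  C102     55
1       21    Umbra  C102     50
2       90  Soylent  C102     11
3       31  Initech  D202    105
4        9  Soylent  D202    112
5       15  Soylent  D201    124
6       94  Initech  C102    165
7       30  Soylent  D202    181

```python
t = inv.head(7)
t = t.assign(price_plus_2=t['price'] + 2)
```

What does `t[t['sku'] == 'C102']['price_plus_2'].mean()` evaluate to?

72.25

take first 7 rows:
   reorder supplier   sku  price
0       49     Acme  C102     55
1       21    Umbra  C102     50
2       90  Soylent  C102     11
3       31  Initech  D202    105
4        9  Soylent  D202    112
5       15  Soylent  D201    124
6       94  Initech  C102    165
add column price_plus_2 = t['price'] + 2:
   reorder supplier   sku  price  price_plus_2
0       49     Acme  C102     55            57
1       21    Umbra  C102     50            52
2       90  Soylent  C102     11            13
3       31  Initech  D202    105           107
4        9  Soylent  D202    112           114
5       15  Soylent  D201    124           126
6       94  Initech  C102    165           167
filter rows where sku == 'C102':
   reorder supplier   sku  price  price_plus_2
0       49     Acme  C102     55            57
1       21    Umbra  C102     50            52
2       90  Soylent  C102     11            13
6       94  Initech  C102    165           167
So mean() = 72.25.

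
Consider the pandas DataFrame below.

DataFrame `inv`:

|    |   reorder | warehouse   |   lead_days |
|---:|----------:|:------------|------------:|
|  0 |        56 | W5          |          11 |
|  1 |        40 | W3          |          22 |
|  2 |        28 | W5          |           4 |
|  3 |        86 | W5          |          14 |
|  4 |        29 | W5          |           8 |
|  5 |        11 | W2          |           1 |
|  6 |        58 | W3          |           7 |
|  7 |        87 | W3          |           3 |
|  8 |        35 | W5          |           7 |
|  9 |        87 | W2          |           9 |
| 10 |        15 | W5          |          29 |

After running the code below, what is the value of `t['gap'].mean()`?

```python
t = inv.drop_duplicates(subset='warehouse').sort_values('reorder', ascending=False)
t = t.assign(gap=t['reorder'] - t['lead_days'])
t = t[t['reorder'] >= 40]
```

31.5

drop duplicate warehouse (keep=first):
   reorder warehouse  lead_days
0       56        W5         11
1       40        W3         22
5       11        W2          1
sort by reorder descending:
   reorder warehouse  lead_days
0       56        W5         11
1       40        W3         22
5       11        W2          1
add column gap = t['reorder'] - t['lead_days']:
   reorder warehouse  lead_days  gap
0       56        W5         11   45
1       40        W3         22   18
5       11        W2          1   10
filter rows where reorder >= 40:
   reorder warehouse  lead_days  gap
0       56        W5         11   45
1       40        W3         22   18
Finally, mean of column 'gap' = 31.5.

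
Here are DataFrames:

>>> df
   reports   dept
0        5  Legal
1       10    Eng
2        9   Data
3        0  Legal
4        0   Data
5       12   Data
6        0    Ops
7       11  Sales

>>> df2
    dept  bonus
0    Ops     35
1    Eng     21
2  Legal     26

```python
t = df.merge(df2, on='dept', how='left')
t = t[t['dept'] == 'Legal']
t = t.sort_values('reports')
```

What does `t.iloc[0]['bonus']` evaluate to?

26.0

merge on 'dept' (how='left') → 8 rows:
   reports   dept  bonus
0        5  Legal   26.0
1       10    Eng   21.0
2        9   Data    NaN
3        0  Legal   26.0
4        0   Data    NaN
5       12   Data    NaN
6        0    Ops   35.0
7       11  Sales    NaN
filter rows where dept == 'Legal':
   reports   dept  bonus
0        5  Legal   26.0
3        0  Legal   26.0
sort by reports:
   reports   dept  bonus
3        0  Legal   26.0
0        5  Legal   26.0
value at position 0, column 'bonus' → 26.0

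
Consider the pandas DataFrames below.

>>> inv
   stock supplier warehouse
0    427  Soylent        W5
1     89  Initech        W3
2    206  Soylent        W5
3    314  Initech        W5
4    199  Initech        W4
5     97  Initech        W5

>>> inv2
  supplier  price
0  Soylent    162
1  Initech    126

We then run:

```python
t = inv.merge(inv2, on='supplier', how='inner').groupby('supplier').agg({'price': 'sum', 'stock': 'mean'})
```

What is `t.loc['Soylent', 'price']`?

324

merge on 'supplier' (how='inner') → 6 rows:
   stock supplier warehouse  price
0    427  Soylent        W5    162
1     89  Initech        W3    126
2    206  Soylent        W5    162
3    314  Initech        W5    126
4    199  Initech        W4    126
5     97  Initech        W5    126
group by supplier: sum(price), mean(stock):
          price   stock
supplier               
Initech     504  174.75
Soylent     324  316.50
Reading off the value at row 'Soylent', column 'price', we get 324.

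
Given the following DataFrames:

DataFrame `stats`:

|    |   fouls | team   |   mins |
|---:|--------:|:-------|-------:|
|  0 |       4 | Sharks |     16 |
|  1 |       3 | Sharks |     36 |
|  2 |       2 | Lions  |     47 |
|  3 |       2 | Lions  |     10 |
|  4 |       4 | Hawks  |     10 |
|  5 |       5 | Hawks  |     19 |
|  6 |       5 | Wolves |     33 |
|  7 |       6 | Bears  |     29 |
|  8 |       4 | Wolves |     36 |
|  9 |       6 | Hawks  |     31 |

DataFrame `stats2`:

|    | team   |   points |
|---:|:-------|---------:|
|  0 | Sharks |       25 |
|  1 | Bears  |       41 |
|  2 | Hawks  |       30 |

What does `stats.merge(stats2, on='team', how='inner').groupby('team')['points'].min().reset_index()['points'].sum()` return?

merge on 'team' (how='inner') → 6 rows:
   fouls    team  mins  points
0      4  Sharks    16      25
1      3  Sharks    36      25
2      4   Hawks    10      30
3      5   Hawks    19      30
4      6   Bears    29      41
5      6   Hawks    31      30
group by team, min of points:
team
Bears     41
Hawks     30
Sharks    25
Name: points, dtype: int64
reset_index():
     team  points
0   Bears      41
1   Hawks      30
2  Sharks      25

96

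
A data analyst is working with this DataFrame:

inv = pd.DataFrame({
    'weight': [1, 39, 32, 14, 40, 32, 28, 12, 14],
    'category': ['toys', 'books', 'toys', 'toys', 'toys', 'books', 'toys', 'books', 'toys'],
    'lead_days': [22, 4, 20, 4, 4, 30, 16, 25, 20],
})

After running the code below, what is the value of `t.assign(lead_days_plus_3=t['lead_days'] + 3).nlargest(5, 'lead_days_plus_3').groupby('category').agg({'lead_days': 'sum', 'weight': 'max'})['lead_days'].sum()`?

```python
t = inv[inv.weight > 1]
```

111

filter rows where weight > 1:
   weight category  lead_days
1      39    books          4
2      32     toys         20
3      14     toys          4
4      40     toys          4
5      32    books         30
6      28     toys         16
7      12    books         25
8      14     toys         20
add column lead_days_plus_3 = t['lead_days'] + 3:
   weight category  lead_days  lead_days_plus_3
1      39    books          4                 7
2      32     toys         20                23
3      14     toys          4                 7
4      40     toys          4                 7
5      32    books         30                33
6      28     toys         16                19
7      12    books         25                28
8      14     toys         20                23
take 5 rows with largest lead_days_plus_3:
   weight category  lead_days  lead_days_plus_3
5      32    books         30                33
7      12    books         25                28
2      32     toys         20                23
8      14     toys         20                23
6      28     toys         16                19
group by category: sum(lead_days), max(weight):
          lead_days  weight
category                   
books            55      32
toys             56      32
Reading off the sum of column 'lead_days', we get 111.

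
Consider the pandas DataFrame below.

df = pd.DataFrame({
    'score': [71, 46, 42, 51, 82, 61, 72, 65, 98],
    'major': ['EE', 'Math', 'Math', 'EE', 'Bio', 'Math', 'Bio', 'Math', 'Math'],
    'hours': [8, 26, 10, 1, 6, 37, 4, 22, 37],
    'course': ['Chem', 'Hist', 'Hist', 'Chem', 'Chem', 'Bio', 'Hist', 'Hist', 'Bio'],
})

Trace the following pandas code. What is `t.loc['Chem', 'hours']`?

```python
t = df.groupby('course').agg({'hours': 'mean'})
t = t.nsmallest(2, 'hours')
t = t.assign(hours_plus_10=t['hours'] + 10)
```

5.0

group by course, mean of hours:
        hours
course       
Bio      37.0
Chem      5.0
Hist     15.5
take 2 rows with smallest hours:
        hours
course       
Chem      5.0
Hist     15.5
add column hours_plus_10 = t['hours'] + 10:
        hours  hours_plus_10
course                      
Chem      5.0           15.0
Hist     15.5           25.5
Finally, value at row 'Chem', column 'hours' = 5.0.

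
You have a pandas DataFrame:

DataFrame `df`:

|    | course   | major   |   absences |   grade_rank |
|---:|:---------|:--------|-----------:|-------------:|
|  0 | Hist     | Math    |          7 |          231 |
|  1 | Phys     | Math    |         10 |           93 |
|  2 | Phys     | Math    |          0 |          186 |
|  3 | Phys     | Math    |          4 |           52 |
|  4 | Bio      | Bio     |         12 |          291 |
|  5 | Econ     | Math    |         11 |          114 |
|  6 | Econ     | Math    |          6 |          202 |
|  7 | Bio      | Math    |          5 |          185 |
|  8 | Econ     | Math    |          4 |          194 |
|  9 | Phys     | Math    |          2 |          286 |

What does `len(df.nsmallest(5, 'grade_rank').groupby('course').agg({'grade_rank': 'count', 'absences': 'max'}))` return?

3

take 5 rows with smallest grade_rank:
  course major  absences  grade_rank
3   Phys  Math         4          52
1   Phys  Math        10          93
5   Econ  Math        11         114
7    Bio  Math         5         185
2   Phys  Math         0         186
group by course: count(grade_rank), max(absences):
        grade_rank  absences
course                      
Bio              1         5
Econ             1        11
Phys             3        10
So agg({'grade_rank': 'count', 'absences': 'max'})) = 3.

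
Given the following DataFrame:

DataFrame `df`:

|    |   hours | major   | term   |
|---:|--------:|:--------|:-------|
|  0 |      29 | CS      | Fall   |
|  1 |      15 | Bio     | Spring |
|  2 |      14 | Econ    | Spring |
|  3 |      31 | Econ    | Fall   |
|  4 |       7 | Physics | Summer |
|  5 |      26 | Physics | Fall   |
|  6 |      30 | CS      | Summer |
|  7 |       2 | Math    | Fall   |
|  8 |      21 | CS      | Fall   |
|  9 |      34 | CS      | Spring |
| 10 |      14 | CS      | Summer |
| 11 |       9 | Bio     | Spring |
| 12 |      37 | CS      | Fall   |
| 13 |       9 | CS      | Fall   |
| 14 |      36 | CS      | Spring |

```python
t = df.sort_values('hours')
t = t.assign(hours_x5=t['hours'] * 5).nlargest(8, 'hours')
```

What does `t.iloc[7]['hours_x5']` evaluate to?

105

sort by hours:
    hours    major    term
7       2     Math    Fall
4       7  Physics  Summer
11      9      Bio  Spring
13      9       CS    Fall
2      14     Econ  Spring
10     14       CS  Summer
1      15      Bio  Spring
8      21       CS    Fall
5      26  Physics    Fall
0      29       CS    Fall
6      30       CS  Summer
3      31     Econ    Fall
9      34       CS  Spring
14     36       CS  Spring
12     37       CS    Fall
add column hours_x5 = t['hours'] * 5:
    hours    major    term  hours_x5
7       2     Math    Fall        10
4       7  Physics  Summer        35
11      9      Bio  Spring        45
13      9       CS    Fall        45
2      14     Econ  Spring        70
10     14       CS  Summer        70
1      15      Bio  Spring        75
8      21       CS    Fall       105
5      26  Physics    Fall       130
0      29       CS    Fall       145
6      30       CS  Summer       150
3      31     Econ    Fall       155
9      34       CS  Spring       170
14     36       CS  Spring       180
12     37       CS    Fall       185
take 8 rows with largest hours:
    hours    major    term  hours_x5
12     37       CS    Fall       185
14     36       CS  Spring       180
9      34       CS  Spring       170
3      31     Econ    Fall       155
6      30       CS  Summer       150
0      29       CS    Fall       145
5      26  Physics    Fall       130
8      21       CS    Fall       105
Reading off the value at position 7, column 'hours_x5', we get 105.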